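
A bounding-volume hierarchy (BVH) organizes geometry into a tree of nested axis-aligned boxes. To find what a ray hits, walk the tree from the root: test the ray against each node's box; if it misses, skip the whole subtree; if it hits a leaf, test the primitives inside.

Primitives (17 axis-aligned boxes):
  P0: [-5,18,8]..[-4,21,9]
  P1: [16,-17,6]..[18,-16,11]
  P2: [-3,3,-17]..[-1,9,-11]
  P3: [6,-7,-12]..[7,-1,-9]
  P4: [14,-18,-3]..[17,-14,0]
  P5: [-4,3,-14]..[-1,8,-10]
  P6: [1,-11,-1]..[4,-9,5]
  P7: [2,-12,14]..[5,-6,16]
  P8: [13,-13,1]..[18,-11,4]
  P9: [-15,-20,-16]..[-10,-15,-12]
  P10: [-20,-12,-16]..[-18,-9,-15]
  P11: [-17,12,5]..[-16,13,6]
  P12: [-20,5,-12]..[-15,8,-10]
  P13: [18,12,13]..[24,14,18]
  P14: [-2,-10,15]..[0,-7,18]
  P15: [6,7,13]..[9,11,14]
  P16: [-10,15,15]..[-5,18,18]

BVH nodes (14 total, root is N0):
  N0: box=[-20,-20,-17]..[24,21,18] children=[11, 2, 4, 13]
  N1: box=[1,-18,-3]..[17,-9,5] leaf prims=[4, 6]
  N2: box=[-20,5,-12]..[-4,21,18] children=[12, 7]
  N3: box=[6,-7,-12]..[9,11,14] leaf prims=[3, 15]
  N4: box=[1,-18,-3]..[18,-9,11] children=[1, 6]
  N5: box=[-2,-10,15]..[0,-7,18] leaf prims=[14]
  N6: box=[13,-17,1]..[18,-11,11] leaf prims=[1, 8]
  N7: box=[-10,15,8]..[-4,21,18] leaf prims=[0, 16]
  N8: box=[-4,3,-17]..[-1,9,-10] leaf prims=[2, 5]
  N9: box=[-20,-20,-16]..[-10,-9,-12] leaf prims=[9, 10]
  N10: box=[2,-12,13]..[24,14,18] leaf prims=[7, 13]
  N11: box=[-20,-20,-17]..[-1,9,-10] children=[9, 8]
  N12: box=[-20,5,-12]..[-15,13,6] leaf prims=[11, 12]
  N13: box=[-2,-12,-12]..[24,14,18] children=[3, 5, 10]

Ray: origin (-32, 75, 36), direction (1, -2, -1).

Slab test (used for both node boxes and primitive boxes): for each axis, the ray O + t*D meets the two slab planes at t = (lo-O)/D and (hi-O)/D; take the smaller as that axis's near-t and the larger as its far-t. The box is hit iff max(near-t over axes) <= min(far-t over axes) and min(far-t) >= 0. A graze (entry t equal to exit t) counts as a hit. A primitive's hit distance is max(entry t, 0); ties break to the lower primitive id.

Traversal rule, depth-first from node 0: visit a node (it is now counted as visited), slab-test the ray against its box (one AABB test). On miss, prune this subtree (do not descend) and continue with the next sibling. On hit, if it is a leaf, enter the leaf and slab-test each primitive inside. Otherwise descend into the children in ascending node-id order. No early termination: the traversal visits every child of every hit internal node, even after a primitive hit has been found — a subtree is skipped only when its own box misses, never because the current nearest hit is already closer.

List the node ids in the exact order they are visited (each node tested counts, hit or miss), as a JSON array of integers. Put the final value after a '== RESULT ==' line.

Walk:
N0 x:[12,56] y:[27,95/2] z:[18,53] -> hit [27,95/2], descend [2, 4, 11, 13]
  N2 x:[12,28] y:[27,35] z:[18,48] -> hit [27,28], descend [7, 12]
    N7 x:[22,28] y:[27,30] z:[18,28] -> hit [27,28] leaf, test {P0@t=27, P16(miss)}
    N12 x:[12,17] y:[31,35] z:[30,48] -> miss, prune
  N4 x:[33,50] y:[42,93/2] z:[25,39] -> miss, prune
  N11 x:[12,31] y:[33,95/2] z:[46,53] -> miss, prune
  N13 x:[30,56] y:[61/2,87/2] z:[18,48] -> hit [61/2,87/2], descend [3, 5, 10]
    N3 x:[38,41] y:[32,41] z:[22,48] -> hit [38,41] leaf, test {P3(miss), P15(miss)}
    N5 x:[30,32] y:[41,85/2] z:[18,21] -> miss, prune
    N10 x:[34,56] y:[61/2,87/2] z:[18,23] -> miss, prune

Summary -> nodes [0, 2, 7, 12, 4, 11, 13, 3, 5, 10]; box-tests=10; leaf-entries=2; first=P0

== RESULT ==
[0, 2, 7, 12, 4, 11, 13, 3, 5, 10]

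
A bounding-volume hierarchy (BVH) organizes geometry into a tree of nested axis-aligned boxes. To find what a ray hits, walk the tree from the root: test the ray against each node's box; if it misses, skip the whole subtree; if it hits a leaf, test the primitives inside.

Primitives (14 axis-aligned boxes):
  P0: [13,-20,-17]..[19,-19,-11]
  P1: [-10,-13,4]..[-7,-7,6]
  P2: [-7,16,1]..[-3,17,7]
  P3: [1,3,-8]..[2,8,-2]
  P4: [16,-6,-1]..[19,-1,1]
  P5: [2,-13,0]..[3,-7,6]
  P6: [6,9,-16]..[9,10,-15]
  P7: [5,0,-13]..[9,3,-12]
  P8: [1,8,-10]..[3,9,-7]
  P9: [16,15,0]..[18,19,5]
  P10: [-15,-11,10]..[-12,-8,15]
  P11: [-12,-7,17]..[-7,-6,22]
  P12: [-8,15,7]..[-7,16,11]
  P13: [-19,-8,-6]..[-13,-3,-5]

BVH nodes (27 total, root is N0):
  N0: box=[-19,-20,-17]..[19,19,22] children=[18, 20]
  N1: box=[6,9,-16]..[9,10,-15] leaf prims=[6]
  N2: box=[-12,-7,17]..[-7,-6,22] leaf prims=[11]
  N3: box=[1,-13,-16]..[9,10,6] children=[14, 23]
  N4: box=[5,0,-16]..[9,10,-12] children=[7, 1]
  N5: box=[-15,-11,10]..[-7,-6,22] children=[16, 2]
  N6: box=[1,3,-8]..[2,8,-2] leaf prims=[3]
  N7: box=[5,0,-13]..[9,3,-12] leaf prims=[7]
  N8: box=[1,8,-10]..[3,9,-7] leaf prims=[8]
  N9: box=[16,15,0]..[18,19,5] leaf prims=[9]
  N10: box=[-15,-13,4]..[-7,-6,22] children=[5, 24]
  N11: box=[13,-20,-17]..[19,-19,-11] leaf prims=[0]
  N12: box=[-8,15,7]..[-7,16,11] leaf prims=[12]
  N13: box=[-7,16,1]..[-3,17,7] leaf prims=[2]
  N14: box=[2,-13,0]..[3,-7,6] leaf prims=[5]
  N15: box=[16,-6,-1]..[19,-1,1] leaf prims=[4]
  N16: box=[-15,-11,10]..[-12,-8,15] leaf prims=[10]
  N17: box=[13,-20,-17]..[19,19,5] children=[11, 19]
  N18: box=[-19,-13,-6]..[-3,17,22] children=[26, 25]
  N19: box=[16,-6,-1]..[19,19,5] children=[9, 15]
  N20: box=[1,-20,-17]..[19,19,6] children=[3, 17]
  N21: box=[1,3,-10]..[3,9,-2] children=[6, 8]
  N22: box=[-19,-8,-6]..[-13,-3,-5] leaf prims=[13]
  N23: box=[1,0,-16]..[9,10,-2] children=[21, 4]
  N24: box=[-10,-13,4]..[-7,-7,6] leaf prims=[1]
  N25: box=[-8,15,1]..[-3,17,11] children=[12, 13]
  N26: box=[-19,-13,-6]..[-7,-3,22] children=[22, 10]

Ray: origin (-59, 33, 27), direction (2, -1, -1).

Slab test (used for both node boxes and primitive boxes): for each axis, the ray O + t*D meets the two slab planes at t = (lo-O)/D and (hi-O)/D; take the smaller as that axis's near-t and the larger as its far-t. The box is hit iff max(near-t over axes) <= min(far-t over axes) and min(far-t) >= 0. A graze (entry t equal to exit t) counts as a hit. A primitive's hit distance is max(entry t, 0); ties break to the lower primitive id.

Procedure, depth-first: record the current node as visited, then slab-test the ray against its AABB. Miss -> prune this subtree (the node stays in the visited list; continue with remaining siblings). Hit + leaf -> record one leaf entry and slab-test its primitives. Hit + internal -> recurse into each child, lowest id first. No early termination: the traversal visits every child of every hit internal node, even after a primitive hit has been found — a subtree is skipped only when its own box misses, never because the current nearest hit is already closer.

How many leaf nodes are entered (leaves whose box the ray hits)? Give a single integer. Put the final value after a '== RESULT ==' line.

Traverse from the root:
N0 x:[20,39] y:[14,53] z:[5,44] -> hit [20,39], descend [18, 20]
  N18 x:[20,28] y:[16,46] z:[5,33] -> hit [20,28], descend [25, 26]
    N25 x:[51/2,28] y:[16,18] z:[16,26] -> miss, prune
    N26 x:[20,26] y:[36,46] z:[5,33] -> miss, prune
  N20 x:[30,39] y:[14,53] z:[21,44] -> hit [30,39], descend [3, 17]
    N3 x:[30,34] y:[23,46] z:[21,43] -> hit [30,34], descend [14, 23]
      N14 x:[61/2,31] y:[40,46] z:[21,27] -> miss, prune
      N23 x:[30,34] y:[23,33] z:[29,43] -> hit [30,33], descend [4, 21]
        N4 x:[32,34] y:[23,33] z:[39,43] -> miss, prune
        N21 x:[30,31] y:[24,30] z:[29,37] -> hit [30,30], descend [6, 8]
          N6 x:[30,61/2] y:[25,30] z:[29,35] -> hit [30,30] leaf, test {P3@t=30}
          N8 x:[30,31] y:[24,25] z:[34,37] -> miss, prune
    N17 x:[36,39] y:[14,53] z:[22,44] -> hit [36,39], descend [11, 19]
      N11 x:[36,39] y:[52,53] z:[38,44] -> miss, prune
      N19 x:[75/2,39] y:[14,39] z:[22,28] -> miss, prune

order=[0, 18, 25, 26, 20, 3, 14, 23, 4, 21, 6, 8, 17, 11, 19]  |boxes|=15  |leaves|=1  hit=P3

== RESULT ==
1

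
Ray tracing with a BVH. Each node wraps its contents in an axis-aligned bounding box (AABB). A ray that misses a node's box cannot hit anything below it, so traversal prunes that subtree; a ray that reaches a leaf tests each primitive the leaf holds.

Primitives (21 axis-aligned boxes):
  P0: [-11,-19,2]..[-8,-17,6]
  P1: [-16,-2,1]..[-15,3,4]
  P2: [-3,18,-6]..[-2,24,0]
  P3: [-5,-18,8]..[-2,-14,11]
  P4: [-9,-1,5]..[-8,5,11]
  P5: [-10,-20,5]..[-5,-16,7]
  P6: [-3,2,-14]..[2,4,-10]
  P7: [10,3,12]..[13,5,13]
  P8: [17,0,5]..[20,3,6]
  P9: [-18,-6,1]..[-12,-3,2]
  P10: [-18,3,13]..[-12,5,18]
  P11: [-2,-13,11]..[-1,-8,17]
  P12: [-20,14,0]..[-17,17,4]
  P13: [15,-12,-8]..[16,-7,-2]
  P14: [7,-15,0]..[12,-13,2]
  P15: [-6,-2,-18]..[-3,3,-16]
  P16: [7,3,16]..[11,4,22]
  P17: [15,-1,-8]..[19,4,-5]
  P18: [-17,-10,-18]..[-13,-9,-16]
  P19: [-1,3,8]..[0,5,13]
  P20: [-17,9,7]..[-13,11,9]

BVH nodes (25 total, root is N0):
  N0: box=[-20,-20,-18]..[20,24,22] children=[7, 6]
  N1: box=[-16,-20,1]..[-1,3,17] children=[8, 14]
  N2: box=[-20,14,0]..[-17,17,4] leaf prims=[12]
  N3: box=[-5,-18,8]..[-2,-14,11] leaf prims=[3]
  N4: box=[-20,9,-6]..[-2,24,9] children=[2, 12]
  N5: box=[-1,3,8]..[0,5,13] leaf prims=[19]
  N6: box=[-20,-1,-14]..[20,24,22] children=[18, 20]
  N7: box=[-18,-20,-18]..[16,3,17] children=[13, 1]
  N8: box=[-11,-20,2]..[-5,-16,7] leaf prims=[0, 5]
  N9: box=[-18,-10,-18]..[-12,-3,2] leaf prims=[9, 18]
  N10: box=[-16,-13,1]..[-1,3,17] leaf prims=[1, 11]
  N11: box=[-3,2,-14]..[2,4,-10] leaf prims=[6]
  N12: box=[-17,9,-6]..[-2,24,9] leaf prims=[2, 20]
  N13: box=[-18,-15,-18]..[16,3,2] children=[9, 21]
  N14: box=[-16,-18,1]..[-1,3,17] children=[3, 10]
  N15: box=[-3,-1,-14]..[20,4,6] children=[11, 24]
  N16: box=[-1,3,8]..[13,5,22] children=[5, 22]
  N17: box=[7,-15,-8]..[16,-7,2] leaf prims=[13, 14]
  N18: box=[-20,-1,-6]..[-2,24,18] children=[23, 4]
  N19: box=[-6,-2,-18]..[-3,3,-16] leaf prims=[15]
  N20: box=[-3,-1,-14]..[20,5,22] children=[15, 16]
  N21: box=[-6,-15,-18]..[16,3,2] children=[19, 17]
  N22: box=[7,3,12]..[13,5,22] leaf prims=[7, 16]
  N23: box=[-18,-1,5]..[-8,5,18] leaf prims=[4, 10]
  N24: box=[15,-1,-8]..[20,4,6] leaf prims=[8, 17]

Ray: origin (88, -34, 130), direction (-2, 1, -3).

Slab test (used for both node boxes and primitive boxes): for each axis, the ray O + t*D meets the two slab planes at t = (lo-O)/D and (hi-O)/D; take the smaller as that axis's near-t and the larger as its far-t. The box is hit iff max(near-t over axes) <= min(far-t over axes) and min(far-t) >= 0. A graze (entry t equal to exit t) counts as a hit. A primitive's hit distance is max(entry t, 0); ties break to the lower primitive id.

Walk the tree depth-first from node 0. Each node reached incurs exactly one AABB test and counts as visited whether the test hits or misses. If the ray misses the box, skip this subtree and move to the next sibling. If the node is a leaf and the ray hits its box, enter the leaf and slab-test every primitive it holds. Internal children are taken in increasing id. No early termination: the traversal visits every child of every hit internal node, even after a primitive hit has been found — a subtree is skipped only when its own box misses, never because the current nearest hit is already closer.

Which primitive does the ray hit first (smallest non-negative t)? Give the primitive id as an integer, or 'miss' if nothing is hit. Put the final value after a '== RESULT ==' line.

Trace the traversal:
N0 x:[34,54] y:[14,58] z:[36,148/3] -> hit [36,148/3], descend [6, 7]
  N6 x:[34,54] y:[33,58] z:[36,48] -> hit [36,48], descend [18, 20]
    N18 x:[45,54] y:[33,58] z:[112/3,136/3] -> hit [45,136/3], descend [4, 23]
      N4 x:[45,54] y:[43,58] z:[121/3,136/3] -> hit [45,136/3], descend [2, 12]
        N2 x:[105/2,54] y:[48,51] z:[42,130/3] -> miss, prune
        N12 x:[45,105/2] y:[43,58] z:[121/3,136/3] -> hit [45,136/3] leaf, test {P2(miss), P20(miss)}
      N23 x:[48,53] y:[33,39] z:[112/3,125/3] -> miss, prune
    N20 x:[34,91/2] y:[33,39] z:[36,48] -> hit [36,39], descend [15, 16]
      N15 x:[34,91/2] y:[33,38] z:[124/3,48] -> miss, prune
      N16 x:[75/2,89/2] y:[37,39] z:[36,122/3] -> hit [75/2,39], descend [5, 22]
        N5 x:[44,89/2] y:[37,39] z:[39,122/3] -> miss, prune
        N22 x:[75/2,81/2] y:[37,39] z:[36,118/3] -> hit [75/2,39] leaf, test {P7@t=39, P16(miss)}
  N7 x:[36,53] y:[14,37] z:[113/3,148/3] -> miss, prune

Summary -> nodes [0, 6, 18, 4, 2, 12, 23, 20, 15, 16, 5, 22, 7]; box-tests=13; leaf-entries=2; first=P7

== RESULT ==
7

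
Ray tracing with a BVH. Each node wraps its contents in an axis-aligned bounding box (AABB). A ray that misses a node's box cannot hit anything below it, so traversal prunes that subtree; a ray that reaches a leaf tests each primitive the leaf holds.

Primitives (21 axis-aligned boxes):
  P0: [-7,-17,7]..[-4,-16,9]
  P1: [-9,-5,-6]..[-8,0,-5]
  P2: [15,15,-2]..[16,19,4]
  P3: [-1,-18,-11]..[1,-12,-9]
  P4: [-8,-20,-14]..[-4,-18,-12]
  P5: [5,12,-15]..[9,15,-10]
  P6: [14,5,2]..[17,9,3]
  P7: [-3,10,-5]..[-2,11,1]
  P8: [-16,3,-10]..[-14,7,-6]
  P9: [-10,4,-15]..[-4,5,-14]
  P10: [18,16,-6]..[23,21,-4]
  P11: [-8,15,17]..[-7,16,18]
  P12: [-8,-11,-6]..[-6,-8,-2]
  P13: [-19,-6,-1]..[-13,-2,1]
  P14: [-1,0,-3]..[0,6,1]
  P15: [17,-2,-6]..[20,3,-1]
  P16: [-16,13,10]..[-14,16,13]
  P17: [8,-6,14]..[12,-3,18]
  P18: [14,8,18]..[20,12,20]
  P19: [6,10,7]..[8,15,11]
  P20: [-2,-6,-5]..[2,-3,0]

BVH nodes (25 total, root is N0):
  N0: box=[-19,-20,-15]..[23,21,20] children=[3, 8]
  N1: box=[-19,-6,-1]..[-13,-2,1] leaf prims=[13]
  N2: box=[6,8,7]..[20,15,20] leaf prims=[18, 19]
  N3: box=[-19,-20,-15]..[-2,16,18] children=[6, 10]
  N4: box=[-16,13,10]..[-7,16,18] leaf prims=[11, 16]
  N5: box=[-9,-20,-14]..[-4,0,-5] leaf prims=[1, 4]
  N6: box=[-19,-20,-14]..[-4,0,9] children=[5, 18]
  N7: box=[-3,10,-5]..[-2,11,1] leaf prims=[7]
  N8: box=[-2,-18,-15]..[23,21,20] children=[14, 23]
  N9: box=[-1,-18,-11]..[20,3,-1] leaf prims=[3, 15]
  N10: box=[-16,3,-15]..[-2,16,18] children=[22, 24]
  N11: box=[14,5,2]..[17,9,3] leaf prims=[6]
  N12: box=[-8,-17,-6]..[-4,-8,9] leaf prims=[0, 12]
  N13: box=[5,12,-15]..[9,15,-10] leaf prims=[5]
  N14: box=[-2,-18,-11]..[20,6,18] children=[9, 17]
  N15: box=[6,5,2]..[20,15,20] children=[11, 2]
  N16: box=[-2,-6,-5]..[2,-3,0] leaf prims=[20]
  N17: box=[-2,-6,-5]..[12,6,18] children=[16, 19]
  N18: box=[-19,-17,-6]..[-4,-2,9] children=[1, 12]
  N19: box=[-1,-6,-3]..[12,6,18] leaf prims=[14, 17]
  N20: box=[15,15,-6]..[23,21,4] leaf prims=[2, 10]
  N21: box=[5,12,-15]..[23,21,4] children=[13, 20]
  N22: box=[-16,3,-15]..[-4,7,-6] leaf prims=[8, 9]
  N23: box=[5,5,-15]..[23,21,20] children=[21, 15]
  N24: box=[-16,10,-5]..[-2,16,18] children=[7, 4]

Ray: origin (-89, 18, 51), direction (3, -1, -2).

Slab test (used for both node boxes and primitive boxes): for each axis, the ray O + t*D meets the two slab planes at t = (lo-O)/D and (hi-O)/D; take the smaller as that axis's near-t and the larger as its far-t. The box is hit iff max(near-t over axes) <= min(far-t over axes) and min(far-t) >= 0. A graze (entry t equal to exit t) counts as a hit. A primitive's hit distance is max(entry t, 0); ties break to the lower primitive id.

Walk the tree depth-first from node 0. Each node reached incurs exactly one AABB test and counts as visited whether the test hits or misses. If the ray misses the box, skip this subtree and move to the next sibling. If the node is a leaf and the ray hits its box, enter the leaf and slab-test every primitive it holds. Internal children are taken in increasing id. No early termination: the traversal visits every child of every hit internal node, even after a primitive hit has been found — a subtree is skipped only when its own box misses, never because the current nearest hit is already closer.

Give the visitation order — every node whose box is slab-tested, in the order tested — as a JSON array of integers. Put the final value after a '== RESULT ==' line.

Trace the traversal:
N0 x:[70/3,112/3] y:[-3,38] z:[31/2,33] -> hit [70/3,33], descend [3, 8]
  N3 x:[70/3,29] y:[2,38] z:[33/2,33] -> hit [70/3,29], descend [6, 10]
    N6 x:[70/3,85/3] y:[18,38] z:[21,65/2] -> hit [70/3,85/3], descend [5, 18]
      N5 x:[80/3,85/3] y:[18,38] z:[28,65/2] -> hit [28,85/3] leaf, test {P1(miss), P4(miss)}
      N18 x:[70/3,85/3] y:[20,35] z:[21,57/2] -> hit [70/3,85/3], descend [1, 12]
        N1 x:[70/3,76/3] y:[20,24] z:[25,26] -> miss, prune
        N12 x:[27,85/3] y:[26,35] z:[21,57/2] -> hit [27,85/3] leaf, test {P0(miss), P12@t=27}
    N10 x:[73/3,29] y:[2,15] z:[33/2,33] -> miss, prune
  N8 x:[29,112/3] y:[-3,36] z:[31/2,33] -> hit [29,33], descend [14, 23]
    N14 x:[29,109/3] y:[12,36] z:[33/2,31] -> hit [29,31], descend [9, 17]
      N9 x:[88/3,109/3] y:[15,36] z:[26,31] -> hit [88/3,31] leaf, test {P3@t=30, P15(miss)}
      N17 x:[29,101/3] y:[12,24] z:[33/2,28] -> miss, prune
    N23 x:[94/3,112/3] y:[-3,13] z:[31/2,33] -> miss, prune

Summary -> nodes [0, 3, 6, 5, 18, 1, 12, 10, 8, 14, 9, 17, 23]; box-tests=13; leaf-entries=3; first=P12

== RESULT ==
[0, 3, 6, 5, 18, 1, 12, 10, 8, 14, 9, 17, 23]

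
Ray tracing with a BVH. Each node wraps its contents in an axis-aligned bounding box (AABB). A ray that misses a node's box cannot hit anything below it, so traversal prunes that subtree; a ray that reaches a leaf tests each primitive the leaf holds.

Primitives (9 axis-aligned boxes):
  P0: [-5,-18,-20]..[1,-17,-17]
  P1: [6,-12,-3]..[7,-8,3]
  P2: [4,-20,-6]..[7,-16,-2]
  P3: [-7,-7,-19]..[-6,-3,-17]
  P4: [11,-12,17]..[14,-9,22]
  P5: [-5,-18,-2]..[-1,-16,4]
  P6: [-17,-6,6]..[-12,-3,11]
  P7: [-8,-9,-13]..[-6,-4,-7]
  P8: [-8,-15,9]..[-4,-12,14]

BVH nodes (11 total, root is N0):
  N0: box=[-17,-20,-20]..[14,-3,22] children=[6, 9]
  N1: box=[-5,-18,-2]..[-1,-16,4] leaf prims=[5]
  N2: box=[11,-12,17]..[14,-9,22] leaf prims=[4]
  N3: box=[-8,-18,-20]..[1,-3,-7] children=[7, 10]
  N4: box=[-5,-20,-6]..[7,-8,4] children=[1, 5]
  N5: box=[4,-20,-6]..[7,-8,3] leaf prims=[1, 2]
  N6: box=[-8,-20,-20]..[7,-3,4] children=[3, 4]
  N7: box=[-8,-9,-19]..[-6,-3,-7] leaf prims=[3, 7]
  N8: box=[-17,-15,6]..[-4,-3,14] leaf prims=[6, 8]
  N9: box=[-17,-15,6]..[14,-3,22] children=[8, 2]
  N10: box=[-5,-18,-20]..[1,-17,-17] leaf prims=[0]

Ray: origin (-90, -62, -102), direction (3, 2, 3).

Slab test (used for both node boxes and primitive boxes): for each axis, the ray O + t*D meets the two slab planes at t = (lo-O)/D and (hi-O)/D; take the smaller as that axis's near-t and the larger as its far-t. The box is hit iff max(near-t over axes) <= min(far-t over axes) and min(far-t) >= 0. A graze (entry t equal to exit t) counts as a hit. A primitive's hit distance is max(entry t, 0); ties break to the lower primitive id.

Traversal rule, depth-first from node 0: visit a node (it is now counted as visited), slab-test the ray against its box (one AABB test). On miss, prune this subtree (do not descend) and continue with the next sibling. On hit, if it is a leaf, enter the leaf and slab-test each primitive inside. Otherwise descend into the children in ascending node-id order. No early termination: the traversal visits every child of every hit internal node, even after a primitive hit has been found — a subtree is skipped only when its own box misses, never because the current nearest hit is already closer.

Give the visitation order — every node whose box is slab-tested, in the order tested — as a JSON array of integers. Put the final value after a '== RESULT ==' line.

Traverse from the root:
N0 x:[73/3,104/3] y:[21,59/2] z:[82/3,124/3] -> hit [82/3,59/2], descend [6, 9]
  N6 x:[82/3,97/3] y:[21,59/2] z:[82/3,106/3] -> hit [82/3,59/2], descend [3, 4]
    N3 x:[82/3,91/3] y:[22,59/2] z:[82/3,95/3] -> hit [82/3,59/2], descend [7, 10]
      N7 x:[82/3,28] y:[53/2,59/2] z:[83/3,95/3] -> hit [83/3,28] leaf, test {P3@t=83/3, P7(miss)}
      N10 x:[85/3,91/3] y:[22,45/2] z:[82/3,85/3] -> miss, prune
    N4 x:[85/3,97/3] y:[21,27] z:[32,106/3] -> miss, prune
  N9 x:[73/3,104/3] y:[47/2,59/2] z:[36,124/3] -> miss, prune

7 AABB tests over nodes [0, 6, 3, 7, 10, 4, 9]; 1 leaf entered; closest P3.

== RESULT ==
[0, 6, 3, 7, 10, 4, 9]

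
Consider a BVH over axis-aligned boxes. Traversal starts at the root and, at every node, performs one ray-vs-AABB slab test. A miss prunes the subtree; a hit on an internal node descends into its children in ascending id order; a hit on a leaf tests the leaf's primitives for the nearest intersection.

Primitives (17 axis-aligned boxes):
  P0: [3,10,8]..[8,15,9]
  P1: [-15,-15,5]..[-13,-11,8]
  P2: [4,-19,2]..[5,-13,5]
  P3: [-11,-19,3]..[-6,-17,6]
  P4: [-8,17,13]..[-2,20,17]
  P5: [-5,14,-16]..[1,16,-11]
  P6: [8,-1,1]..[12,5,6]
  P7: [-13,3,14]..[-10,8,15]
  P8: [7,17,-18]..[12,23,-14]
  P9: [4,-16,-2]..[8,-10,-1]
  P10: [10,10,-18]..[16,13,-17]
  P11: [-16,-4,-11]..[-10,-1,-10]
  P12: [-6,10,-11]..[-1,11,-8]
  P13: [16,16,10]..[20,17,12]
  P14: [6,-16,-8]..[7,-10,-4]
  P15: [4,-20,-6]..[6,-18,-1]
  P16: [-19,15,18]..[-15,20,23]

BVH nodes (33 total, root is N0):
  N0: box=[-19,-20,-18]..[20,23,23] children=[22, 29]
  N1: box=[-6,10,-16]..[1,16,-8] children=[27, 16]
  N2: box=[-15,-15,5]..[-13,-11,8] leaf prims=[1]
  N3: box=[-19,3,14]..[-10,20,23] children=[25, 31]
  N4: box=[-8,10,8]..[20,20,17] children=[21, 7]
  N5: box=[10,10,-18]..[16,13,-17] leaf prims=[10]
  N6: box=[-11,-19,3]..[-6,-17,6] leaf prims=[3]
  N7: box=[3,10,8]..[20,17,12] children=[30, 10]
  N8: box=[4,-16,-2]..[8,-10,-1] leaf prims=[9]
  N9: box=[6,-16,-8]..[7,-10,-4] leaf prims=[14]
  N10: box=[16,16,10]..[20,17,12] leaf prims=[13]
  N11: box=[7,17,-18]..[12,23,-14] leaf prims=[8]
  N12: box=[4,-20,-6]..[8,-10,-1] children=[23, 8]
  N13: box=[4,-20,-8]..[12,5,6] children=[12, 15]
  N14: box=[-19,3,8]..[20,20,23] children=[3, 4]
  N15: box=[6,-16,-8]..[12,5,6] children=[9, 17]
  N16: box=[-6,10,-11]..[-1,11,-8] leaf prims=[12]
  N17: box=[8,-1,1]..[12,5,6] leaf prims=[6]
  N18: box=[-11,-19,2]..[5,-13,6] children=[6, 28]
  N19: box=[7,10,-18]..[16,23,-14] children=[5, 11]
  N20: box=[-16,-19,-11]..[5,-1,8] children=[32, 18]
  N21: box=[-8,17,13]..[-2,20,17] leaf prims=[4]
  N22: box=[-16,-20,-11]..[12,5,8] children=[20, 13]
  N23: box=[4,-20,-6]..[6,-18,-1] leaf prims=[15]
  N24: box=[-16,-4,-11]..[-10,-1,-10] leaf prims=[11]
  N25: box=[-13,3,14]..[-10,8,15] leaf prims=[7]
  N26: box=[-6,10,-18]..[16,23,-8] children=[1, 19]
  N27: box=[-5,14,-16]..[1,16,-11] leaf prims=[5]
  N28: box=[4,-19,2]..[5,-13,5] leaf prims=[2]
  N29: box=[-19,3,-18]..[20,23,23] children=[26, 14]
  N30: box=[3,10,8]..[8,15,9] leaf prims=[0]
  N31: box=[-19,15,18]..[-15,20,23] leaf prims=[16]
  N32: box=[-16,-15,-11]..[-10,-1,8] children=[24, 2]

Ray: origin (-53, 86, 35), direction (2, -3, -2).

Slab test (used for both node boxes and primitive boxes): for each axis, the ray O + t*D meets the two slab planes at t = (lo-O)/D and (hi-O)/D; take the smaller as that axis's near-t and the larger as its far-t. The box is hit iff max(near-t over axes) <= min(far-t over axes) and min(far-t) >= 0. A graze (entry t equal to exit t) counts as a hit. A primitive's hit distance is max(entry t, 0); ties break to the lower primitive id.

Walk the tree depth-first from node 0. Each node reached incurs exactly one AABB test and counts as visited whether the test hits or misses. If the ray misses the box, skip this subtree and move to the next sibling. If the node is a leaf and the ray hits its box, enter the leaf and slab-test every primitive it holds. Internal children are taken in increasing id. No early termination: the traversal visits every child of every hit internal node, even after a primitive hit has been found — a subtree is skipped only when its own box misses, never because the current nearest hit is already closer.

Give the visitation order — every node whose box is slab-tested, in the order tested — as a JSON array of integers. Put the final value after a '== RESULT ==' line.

Traverse from the root:
N0 x:[17,73/2] y:[21,106/3] z:[6,53/2] -> hit [21,53/2], descend [22, 29]
  N22 x:[37/2,65/2] y:[27,106/3] z:[27/2,23] -> miss, prune
  N29 x:[17,73/2] y:[21,83/3] z:[6,53/2] -> hit [21,53/2], descend [14, 26]
    N14 x:[17,73/2] y:[22,83/3] z:[6,27/2] -> miss, prune
    N26 x:[47/2,69/2] y:[21,76/3] z:[43/2,53/2] -> hit [47/2,76/3], descend [1, 19]
      N1 x:[47/2,27] y:[70/3,76/3] z:[43/2,51/2] -> hit [47/2,76/3], descend [16, 27]
        N16 x:[47/2,26] y:[25,76/3] z:[43/2,23] -> miss, prune
        N27 x:[24,27] y:[70/3,24] z:[23,51/2] -> hit [24,24] leaf, test {P5@t=24}
      N19 x:[30,69/2] y:[21,76/3] z:[49/2,53/2] -> miss, prune

9 AABB tests over nodes [0, 22, 29, 14, 26, 1, 16, 27, 19]; 1 leaf entered; closest P5.

== RESULT ==
[0, 22, 29, 14, 26, 1, 16, 27, 19]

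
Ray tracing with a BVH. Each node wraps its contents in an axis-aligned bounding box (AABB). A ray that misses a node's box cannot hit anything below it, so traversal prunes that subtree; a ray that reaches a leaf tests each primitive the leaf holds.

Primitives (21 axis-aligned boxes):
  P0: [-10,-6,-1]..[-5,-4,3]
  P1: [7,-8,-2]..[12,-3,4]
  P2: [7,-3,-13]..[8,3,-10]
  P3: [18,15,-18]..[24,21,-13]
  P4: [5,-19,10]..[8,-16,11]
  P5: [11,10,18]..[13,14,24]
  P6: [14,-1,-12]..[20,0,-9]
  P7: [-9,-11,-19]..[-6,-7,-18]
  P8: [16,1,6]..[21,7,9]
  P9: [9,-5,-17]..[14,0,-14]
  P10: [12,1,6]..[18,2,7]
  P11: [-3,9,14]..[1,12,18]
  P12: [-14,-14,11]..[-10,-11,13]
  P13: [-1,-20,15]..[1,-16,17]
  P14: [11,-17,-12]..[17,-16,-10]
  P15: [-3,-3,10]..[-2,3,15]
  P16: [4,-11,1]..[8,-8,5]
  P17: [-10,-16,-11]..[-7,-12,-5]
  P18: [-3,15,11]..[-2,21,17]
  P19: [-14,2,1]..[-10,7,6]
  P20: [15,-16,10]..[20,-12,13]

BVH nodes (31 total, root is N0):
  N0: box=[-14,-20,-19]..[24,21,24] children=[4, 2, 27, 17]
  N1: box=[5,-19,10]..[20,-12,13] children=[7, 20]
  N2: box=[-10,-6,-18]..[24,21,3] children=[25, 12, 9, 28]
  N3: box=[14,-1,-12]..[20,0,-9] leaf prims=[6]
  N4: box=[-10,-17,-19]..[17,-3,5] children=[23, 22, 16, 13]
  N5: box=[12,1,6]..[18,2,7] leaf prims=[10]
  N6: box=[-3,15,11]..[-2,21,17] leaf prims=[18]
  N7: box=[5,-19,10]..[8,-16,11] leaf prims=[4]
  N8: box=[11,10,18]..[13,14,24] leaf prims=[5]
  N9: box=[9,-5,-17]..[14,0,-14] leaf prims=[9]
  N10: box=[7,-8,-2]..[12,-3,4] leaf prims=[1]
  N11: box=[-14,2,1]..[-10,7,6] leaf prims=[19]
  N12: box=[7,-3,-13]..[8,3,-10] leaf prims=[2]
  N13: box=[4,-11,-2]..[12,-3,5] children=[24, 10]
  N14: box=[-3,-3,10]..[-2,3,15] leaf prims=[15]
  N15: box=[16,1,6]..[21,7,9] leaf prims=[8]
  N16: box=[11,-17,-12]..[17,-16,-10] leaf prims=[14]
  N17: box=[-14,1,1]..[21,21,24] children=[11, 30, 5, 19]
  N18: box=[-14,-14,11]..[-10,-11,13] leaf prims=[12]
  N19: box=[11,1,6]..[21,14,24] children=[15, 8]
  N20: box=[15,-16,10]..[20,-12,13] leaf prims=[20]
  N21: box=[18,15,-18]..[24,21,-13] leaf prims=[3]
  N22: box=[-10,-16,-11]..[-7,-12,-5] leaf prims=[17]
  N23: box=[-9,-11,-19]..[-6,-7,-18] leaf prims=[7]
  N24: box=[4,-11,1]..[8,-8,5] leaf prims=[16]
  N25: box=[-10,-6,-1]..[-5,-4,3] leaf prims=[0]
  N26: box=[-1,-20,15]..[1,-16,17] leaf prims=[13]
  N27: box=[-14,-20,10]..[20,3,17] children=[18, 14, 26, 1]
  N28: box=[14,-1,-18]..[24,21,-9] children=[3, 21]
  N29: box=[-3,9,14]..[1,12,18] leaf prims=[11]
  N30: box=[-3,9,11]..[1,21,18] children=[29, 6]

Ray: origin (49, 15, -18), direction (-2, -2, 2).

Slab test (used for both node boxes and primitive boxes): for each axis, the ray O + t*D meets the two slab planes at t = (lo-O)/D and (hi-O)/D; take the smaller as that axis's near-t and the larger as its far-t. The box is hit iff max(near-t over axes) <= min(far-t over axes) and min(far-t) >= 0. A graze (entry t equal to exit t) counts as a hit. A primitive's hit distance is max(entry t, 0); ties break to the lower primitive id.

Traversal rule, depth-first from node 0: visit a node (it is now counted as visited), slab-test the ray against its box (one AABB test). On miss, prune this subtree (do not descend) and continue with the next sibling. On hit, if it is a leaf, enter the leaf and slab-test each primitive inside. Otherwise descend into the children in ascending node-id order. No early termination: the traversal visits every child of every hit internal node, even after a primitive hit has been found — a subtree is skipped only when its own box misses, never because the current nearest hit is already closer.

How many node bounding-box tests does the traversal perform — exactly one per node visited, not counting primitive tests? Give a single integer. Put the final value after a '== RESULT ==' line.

Trace the traversal:
N0 x:[25/2,63/2] y:[-3,35/2] z:[-1/2,21] -> hit [25/2,35/2], descend [2, 4, 17, 27]
  N2 x:[25/2,59/2] y:[-3,21/2] z:[0,21/2] -> miss, prune
  N4 x:[16,59/2] y:[9,16] z:[-1/2,23/2] -> miss, prune
  N17 x:[14,63/2] y:[-3,7] z:[19/2,21] -> miss, prune
  N27 x:[29/2,63/2] y:[6,35/2] z:[14,35/2] -> hit [29/2,35/2], descend [1, 14, 18, 26]
    N1 x:[29/2,22] y:[27/2,17] z:[14,31/2] -> hit [29/2,31/2], descend [7, 20]
      N7 x:[41/2,22] y:[31/2,17] z:[14,29/2] -> miss, prune
      N20 x:[29/2,17] y:[27/2,31/2] z:[14,31/2] -> hit [29/2,31/2] leaf, test {P20@t=29/2}
    N14 x:[51/2,26] y:[6,9] z:[14,33/2] -> miss, prune
    N18 x:[59/2,63/2] y:[13,29/2] z:[29/2,31/2] -> miss, prune
    N26 x:[24,25] y:[31/2,35/2] z:[33/2,35/2] -> miss, prune

Summary -> nodes [0, 2, 4, 17, 27, 1, 7, 20, 14, 18, 26]; box-tests=11; leaf-entries=1; first=P20

== RESULT ==
11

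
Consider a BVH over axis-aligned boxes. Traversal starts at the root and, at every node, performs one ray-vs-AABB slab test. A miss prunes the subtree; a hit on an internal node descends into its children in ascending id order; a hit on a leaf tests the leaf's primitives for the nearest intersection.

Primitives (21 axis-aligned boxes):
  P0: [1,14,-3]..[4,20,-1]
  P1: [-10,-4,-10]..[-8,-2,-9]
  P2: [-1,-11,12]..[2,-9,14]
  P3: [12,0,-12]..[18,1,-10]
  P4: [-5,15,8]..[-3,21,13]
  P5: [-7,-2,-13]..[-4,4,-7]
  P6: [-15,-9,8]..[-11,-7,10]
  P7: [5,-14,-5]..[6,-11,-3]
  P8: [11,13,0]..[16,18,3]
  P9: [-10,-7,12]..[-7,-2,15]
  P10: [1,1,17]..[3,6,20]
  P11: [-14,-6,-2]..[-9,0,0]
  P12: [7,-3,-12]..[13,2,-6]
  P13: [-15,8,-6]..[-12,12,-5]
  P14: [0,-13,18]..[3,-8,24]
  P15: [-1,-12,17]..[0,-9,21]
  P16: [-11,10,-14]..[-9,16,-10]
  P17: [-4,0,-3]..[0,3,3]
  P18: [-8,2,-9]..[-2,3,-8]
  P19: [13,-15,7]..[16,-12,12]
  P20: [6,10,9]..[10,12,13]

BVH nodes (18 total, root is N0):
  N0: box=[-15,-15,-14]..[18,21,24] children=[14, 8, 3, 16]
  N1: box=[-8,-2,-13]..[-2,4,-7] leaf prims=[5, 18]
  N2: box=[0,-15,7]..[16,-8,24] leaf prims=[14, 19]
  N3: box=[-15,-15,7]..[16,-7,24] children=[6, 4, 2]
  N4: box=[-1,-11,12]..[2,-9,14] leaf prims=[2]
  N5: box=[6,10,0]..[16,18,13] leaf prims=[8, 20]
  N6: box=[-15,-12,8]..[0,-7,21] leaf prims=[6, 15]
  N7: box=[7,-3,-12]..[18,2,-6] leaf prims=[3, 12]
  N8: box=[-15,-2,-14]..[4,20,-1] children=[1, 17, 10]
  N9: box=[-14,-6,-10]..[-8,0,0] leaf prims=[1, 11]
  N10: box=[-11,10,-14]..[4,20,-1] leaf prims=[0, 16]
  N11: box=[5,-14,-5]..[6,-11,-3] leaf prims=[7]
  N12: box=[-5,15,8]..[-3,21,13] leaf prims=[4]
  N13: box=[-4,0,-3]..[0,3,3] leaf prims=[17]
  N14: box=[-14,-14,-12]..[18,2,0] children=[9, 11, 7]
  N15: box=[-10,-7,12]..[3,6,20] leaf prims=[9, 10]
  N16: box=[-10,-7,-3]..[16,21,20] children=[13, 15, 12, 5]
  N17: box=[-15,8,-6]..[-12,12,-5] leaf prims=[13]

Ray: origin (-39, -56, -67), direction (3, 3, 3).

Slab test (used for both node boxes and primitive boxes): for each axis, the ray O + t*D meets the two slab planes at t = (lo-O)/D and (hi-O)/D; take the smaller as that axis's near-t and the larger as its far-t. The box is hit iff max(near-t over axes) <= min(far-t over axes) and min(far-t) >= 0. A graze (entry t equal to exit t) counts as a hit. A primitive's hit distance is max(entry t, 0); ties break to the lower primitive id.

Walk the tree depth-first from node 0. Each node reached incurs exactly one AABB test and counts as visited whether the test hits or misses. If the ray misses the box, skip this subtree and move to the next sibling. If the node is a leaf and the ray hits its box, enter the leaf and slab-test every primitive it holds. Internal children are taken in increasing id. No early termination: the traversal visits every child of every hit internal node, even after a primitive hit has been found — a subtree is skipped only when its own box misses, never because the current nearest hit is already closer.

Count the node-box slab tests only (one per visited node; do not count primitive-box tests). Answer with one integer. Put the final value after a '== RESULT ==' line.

Walk:
N0 x:[8,19] y:[41/3,77/3] z:[53/3,91/3] -> hit [53/3,19], descend [3, 8, 14, 16]
  N3 x:[8,55/3] y:[41/3,49/3] z:[74/3,91/3] -> miss, prune
  N8 x:[8,43/3] y:[18,76/3] z:[53/3,22] -> miss, prune
  N14 x:[25/3,19] y:[14,58/3] z:[55/3,67/3] -> hit [55/3,19], descend [7, 9, 11]
    N7 x:[46/3,19] y:[53/3,58/3] z:[55/3,61/3] -> hit [55/3,19] leaf, test {P3@t=56/3, P12(miss)}
    N9 x:[25/3,31/3] y:[50/3,56/3] z:[19,67/3] -> miss, prune
    N11 x:[44/3,15] y:[14,15] z:[62/3,64/3] -> miss, prune
  N16 x:[29/3,55/3] y:[49/3,77/3] z:[64/3,29] -> miss, prune

8 AABB tests over nodes [0, 3, 8, 14, 7, 9, 11, 16]; 1 leaf entered; closest P3.

== RESULT ==
8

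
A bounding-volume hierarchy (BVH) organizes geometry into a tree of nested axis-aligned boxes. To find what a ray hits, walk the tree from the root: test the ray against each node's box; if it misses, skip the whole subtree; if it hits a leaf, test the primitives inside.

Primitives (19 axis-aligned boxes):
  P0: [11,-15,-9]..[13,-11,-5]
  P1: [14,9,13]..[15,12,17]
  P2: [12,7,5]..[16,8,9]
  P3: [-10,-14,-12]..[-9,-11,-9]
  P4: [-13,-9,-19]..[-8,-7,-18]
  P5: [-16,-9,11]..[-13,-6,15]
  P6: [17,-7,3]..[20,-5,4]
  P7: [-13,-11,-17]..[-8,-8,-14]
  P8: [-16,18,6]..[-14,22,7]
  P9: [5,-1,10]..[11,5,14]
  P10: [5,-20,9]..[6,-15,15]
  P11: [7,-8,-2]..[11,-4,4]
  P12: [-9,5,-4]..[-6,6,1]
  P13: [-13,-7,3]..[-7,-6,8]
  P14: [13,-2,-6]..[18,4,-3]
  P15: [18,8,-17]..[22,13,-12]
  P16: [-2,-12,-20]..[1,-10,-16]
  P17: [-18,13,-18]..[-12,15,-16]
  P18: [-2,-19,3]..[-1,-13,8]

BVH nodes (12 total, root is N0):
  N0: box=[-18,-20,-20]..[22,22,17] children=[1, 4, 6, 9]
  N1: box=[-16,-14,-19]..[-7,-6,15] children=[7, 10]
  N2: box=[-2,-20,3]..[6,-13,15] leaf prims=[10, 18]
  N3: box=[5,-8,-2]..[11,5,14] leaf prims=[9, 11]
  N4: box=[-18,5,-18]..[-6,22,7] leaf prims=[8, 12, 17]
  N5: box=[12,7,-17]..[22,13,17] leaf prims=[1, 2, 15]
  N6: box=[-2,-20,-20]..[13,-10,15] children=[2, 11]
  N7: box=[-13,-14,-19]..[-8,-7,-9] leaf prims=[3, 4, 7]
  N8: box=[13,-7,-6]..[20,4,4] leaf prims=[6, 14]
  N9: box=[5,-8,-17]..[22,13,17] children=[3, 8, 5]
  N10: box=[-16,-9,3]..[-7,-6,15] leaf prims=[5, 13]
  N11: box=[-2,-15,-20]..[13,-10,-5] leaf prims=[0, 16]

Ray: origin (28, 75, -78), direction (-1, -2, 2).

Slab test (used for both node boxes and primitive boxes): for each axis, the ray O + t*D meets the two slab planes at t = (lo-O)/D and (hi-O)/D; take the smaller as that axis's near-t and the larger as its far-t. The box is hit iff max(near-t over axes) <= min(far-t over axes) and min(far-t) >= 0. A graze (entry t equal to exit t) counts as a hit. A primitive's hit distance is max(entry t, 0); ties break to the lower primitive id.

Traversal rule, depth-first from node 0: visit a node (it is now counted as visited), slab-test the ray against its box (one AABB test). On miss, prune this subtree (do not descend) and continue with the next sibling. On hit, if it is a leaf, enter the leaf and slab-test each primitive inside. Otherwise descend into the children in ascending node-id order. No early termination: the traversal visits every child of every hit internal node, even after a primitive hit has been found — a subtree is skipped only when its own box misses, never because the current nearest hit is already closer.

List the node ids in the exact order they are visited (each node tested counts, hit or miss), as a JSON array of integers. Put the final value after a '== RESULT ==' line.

Trace the traversal:
N0 x:[6,46] y:[53/2,95/2] z:[29,95/2] -> hit [29,46], descend [1, 4, 6, 9]
  N1 x:[35,44] y:[81/2,89/2] z:[59/2,93/2] -> hit [81/2,44], descend [7, 10]
    N7 x:[36,41] y:[41,89/2] z:[59/2,69/2] -> miss, prune
    N10 x:[35,44] y:[81/2,42] z:[81/2,93/2] -> hit [81/2,42] leaf, test {P5(miss), P13@t=81/2}
  N4 x:[34,46] y:[53/2,35] z:[30,85/2] -> hit [34,35] leaf, test {P8(miss), P12(miss), P17(miss)}
  N6 x:[15,30] y:[85/2,95/2] z:[29,93/2] -> miss, prune
  N9 x:[6,23] y:[31,83/2] z:[61/2,95/2] -> miss, prune

Visited [0, 1, 7, 10, 4, 6, 9]. Tests: 7 box, 2 leaf. Nearest: P13.

== RESULT ==
[0, 1, 7, 10, 4, 6, 9]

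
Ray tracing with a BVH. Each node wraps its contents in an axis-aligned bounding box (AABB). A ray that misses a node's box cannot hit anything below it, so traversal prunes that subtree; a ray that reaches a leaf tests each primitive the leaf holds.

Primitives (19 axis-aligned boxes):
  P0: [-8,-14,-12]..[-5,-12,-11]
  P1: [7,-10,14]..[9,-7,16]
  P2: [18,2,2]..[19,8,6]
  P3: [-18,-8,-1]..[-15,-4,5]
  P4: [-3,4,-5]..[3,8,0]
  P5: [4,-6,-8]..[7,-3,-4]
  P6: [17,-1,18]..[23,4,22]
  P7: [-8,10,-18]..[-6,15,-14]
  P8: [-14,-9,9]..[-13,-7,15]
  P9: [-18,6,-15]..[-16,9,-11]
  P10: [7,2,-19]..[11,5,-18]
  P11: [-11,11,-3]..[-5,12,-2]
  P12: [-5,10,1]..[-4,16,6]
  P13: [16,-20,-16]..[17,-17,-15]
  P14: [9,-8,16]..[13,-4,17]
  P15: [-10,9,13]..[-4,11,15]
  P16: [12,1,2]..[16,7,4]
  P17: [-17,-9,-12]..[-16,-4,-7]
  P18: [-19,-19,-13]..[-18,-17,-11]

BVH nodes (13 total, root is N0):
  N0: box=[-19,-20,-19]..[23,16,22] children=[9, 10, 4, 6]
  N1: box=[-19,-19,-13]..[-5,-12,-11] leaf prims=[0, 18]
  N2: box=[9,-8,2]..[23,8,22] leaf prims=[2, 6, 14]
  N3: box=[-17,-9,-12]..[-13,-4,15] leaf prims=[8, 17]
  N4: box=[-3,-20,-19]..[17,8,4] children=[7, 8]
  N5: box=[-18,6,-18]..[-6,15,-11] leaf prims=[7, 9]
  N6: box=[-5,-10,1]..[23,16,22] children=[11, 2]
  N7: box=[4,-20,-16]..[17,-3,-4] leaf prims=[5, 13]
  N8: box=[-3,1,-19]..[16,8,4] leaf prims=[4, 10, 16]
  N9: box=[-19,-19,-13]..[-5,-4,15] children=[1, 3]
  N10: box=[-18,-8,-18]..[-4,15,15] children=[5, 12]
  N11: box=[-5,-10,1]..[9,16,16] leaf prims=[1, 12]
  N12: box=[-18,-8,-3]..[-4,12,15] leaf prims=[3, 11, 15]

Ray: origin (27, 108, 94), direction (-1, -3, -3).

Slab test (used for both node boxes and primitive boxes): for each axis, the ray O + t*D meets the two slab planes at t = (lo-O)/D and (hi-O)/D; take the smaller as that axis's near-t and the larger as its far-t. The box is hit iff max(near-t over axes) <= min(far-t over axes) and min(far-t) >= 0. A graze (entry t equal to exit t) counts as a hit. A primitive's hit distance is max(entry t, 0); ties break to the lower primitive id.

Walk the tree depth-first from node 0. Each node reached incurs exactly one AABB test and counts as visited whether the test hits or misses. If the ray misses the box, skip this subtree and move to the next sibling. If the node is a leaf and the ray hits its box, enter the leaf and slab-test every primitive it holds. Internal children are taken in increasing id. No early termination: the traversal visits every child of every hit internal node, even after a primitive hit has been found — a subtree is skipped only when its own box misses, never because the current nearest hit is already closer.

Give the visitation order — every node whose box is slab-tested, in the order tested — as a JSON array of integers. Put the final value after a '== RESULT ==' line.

Traverse from the root:
N0 x:[4,46] y:[92/3,128/3] z:[24,113/3] -> hit [92/3,113/3], descend [4, 6, 9, 10]
  N4 x:[10,30] y:[100/3,128/3] z:[30,113/3] -> miss, prune
  N6 x:[4,32] y:[92/3,118/3] z:[24,31] -> hit [92/3,31], descend [2, 11]
    N2 x:[4,18] y:[100/3,116/3] z:[24,92/3] -> miss, prune
    N11 x:[18,32] y:[92/3,118/3] z:[26,31] -> hit [92/3,31] leaf, test {P1(miss), P12@t=31}
  N9 x:[32,46] y:[112/3,127/3] z:[79/3,107/3] -> miss, prune
  N10 x:[31,45] y:[31,116/3] z:[79/3,112/3] -> hit [31,112/3], descend [5, 12]
    N5 x:[33,45] y:[31,34] z:[35,112/3] -> miss, prune
    N12 x:[31,45] y:[32,116/3] z:[79/3,97/3] -> hit [32,97/3] leaf, test {P3(miss), P11@t=32, P15(miss)}

9 AABB tests over nodes [0, 4, 6, 2, 11, 9, 10, 5, 12]; 2 leaves entered; closest P12.

== RESULT ==
[0, 4, 6, 2, 11, 9, 10, 5, 12]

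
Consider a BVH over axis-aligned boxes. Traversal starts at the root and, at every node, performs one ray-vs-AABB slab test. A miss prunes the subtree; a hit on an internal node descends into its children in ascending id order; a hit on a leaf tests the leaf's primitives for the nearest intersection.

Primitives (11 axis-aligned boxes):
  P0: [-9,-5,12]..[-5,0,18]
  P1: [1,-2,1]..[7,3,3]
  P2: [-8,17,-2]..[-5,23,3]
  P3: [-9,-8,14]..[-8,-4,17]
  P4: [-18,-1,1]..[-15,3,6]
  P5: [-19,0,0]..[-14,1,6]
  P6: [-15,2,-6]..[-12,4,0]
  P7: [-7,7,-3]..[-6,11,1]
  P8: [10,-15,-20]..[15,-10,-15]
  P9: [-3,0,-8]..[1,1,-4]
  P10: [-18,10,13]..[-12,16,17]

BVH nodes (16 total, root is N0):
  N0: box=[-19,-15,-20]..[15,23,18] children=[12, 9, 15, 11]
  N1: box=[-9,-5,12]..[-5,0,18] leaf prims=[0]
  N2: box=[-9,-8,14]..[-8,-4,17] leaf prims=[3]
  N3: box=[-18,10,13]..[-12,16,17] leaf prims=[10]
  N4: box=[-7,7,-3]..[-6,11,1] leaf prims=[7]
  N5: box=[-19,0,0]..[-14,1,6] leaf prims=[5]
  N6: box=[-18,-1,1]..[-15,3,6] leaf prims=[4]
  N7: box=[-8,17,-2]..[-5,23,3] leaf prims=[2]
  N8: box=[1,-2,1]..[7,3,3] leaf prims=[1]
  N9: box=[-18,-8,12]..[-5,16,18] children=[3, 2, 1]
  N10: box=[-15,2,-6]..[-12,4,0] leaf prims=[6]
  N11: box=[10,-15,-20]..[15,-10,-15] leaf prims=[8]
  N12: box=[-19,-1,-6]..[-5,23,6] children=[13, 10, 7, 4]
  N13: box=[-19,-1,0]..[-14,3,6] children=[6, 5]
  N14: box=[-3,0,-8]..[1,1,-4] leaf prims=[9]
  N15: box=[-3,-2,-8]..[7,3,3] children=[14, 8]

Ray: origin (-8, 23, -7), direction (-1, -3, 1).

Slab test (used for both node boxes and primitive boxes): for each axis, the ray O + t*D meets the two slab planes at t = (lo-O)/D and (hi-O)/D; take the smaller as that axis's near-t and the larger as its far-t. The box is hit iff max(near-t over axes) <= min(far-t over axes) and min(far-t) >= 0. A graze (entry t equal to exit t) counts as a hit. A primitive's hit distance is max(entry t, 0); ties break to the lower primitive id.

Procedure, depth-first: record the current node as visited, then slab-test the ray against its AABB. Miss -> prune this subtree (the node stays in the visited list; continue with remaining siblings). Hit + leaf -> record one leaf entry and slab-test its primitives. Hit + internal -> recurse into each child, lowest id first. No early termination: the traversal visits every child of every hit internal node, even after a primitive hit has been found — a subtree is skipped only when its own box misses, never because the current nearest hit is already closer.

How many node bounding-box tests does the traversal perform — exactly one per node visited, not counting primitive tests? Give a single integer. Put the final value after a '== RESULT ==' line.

Trace the traversal:
N0 x:[-23,11] y:[0,38/3] z:[-13,25] -> hit [0,11], descend [9, 11, 12, 15]
  N9 x:[-3,10] y:[7/3,31/3] z:[19,25] -> miss, prune
  N11 x:[-23,-18] y:[11,38/3] z:[-13,-8] -> miss, prune
  N12 x:[-3,11] y:[0,8] z:[1,13] -> hit [1,8], descend [4, 7, 10, 13]
    N4 x:[-2,-1] y:[4,16/3] z:[4,8] -> miss, prune
    N7 x:[-3,0] y:[0,2] z:[5,10] -> miss, prune
    N10 x:[4,7] y:[19/3,7] z:[1,7] -> hit [19/3,7] leaf, test {P6@t=19/3}
    N13 x:[6,11] y:[20/3,8] z:[7,13] -> hit [7,8], descend [5, 6]
      N5 x:[6,11] y:[22/3,23/3] z:[7,13] -> hit [22/3,23/3] leaf, test {P5@t=22/3}
      N6 x:[7,10] y:[20/3,8] z:[8,13] -> hit [8,8] leaf, test {P4@t=8}
  N15 x:[-15,-5] y:[20/3,25/3] z:[-1,10] -> miss, prune

Summary -> nodes [0, 9, 11, 12, 4, 7, 10, 13, 5, 6, 15]; box-tests=11; leaf-entries=3; first=P6

== RESULT ==
11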